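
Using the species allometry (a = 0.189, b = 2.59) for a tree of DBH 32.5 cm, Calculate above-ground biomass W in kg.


Formula: W = a * DBH^b  (allometric power law)
DBH^b = 32.5^2.59 = 8237.1676
W = 0.189 * 8237.1676 = 1556.8 kg

1556.8


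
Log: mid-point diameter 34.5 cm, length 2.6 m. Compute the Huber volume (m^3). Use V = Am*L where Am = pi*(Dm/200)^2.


Huber: V = Am * L,  Am = pi*(Dm/200)^2
Am = pi*(34.5/200)^2 = 0.093482 m^2
V = 0.093482*2.6 = 0.2431 m^3

0.2431


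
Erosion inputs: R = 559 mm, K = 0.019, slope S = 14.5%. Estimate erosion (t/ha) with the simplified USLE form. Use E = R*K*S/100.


Formula: E = R * K * S / 100  (simplified USLE)
R * K = 559 * 0.019 = 10.621
E = 10.621 * 14.5 / 100 = 1.54 t/ha

1.54


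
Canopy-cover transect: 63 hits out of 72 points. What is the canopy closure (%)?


Formula: Canopy closure = covered points / total points * 100
Closure = 63 / 72 * 100
Closure = 0.875 * 100 = 87.5%

87.5


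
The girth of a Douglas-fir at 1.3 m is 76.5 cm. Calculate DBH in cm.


Formula: DBH = C / pi
DBH = 76.5 / pi
pi = 3.14159...
DBH = 24.4 cm

24.4


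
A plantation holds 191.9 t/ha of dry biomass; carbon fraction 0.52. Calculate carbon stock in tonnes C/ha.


Formula: Carbon Stock = Biomass * Carbon Fraction
C = 191.9 t/ha * 0.52
C = 99.8 t C/ha

99.8


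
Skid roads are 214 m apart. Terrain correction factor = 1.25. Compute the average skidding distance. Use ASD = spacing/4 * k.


Formula: ASD = (spacing / 4) * correction
Uncorrected distance = spacing / 4 = 214 / 4 = 53.5 m
ASD = 53.5 * 1.25 = 67 m

67


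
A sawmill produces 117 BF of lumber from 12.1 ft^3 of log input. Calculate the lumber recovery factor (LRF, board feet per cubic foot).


Formula: LRF = Lumber Output (BF) / Log Input (ft^3)
LRF = 117 BF / 12.1 ft^3
LRF = 9.67 BF/ft^3

9.67


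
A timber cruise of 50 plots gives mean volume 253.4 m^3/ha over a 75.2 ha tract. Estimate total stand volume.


Formula: Total Volume = Mean Volume per ha * Total Area
Total Volume = 253.4 m^3/ha * 75.2 ha
Total Volume = 19056 m^3

19056


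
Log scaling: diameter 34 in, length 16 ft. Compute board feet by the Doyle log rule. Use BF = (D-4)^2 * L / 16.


Doyle: BF = (D - 4)^2 * L / 16
Adjusted diameter = 34 - 4 = 30 in
(D-4)^2 = 30^2 = 900
BF = 900 * 16 / 16 = 900 BF

900


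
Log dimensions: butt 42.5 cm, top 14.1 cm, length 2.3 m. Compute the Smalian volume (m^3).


Smalian: V = (A1 + A2)/2 * L,  A = pi*(D/200)^2
A1 = pi*(42.5/200)^2 = 0.141863 m^2
A2 = pi*(14.1/200)^2 = 0.015615 m^2
V = (0.141863+0.015615)/2*2.3 = 0.1811 m^3

0.1811


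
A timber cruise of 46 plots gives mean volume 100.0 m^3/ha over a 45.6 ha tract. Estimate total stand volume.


Formula: Total Volume = Mean Volume per ha * Total Area
Total Volume = 100.0 m^3/ha * 45.6 ha
Total Volume = 4560 m^3

4560


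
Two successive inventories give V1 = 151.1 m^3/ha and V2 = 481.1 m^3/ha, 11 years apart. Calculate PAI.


Formula: PAI = (V_T2 - V_T1) / (T2 - T1)
Volume increment = 481.1 - 151.1 = 330.0 m^3/ha
PAI = 330.0 / 11 = 30.0 m^3/ha/year

30.0


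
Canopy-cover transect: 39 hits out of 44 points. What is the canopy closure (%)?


Formula: Canopy closure = covered points / total points * 100
Closure = 39 / 44 * 100
Closure = 0.8864 * 100 = 88.6%

88.6


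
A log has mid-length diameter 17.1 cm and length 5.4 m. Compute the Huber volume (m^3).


Huber: V = Am * L,  Am = pi*(Dm/200)^2
Am = pi*(17.1/200)^2 = 0.022966 m^2
V = 0.022966*5.4 = 0.124 m^3

0.124


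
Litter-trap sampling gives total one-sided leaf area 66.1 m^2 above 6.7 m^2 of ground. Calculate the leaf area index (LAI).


Formula: LAI = total leaf area / ground area  (dimensionless)
LAI = 66.1 m^2 / 6.7 m^2
LAI = 9.87

9.87


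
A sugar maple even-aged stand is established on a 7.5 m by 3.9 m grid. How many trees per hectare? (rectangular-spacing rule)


Formula: TPH = 10000 m^2/ha / (spacing_x * spacing_y)
Area per tree = 7.5 m * 3.9 m = 29.25 m^2
TPH = 10000 / 29.25 = 342 trees/ha

342


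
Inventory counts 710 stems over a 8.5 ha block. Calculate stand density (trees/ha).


Formula: Stand Density = N_trees / Area_ha
Density = 710 trees / 8.5 ha
Density = 84 trees/ha

84


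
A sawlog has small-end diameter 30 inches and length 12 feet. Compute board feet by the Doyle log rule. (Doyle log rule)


Doyle: BF = (D - 4)^2 * L / 16
Adjusted diameter = 30 - 4 = 26 in
(D-4)^2 = 26^2 = 676
BF = 676 * 12 / 16 = 507 BF

507


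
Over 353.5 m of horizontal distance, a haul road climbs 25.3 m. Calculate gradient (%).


Formula: Gradient = rise / run * 100
Gradient = 25.3 / 353.5 * 100 = 7.2%

7.2


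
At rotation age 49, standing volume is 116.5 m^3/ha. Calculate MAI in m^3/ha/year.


Formula: MAI = Total Volume / Stand Age
MAI = 116.5 m^3/ha / 49 years
MAI = 2.38 m^3/ha/year

2.38


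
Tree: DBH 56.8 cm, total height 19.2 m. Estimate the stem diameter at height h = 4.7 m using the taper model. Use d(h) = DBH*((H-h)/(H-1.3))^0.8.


Taper: d(h) = DBH * ((H - h) / (H - 1.3))^0.8
Numerator = H - h = 19.2 - 4.7 = 14.5 m
Denominator = H - 1.3 = 19.2 - 1.3 = 17.9 m
Ratio = 14.5 / 17.9 = 0.81006
d = 56.8 * 0.81006^0.8 = 48.0 cm

48.0


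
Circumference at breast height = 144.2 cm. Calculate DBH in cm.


Formula: DBH = C / pi
DBH = 144.2 / pi
pi = 3.14159...
DBH = 45.9 cm

45.9


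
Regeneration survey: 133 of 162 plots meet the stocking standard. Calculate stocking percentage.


Formula: Stocking % = stocked plots / total plots * 100
Stocking = 133 / 162 * 100
Stocking = 0.821 * 100 = 82.1%

82.1


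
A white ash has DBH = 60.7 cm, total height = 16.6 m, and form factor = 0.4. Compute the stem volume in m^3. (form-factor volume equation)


Formula: V = pi * (DBH/200)^2 * H * ff
Radius = DBH/200 = 60.7/200 = 0.3035 m
Radius^2 = 0.3035^2 = 0.09211225 m^2
V = pi * 0.09211225 * 16.6 * 0.4
V = 1.921 m^3

1.921


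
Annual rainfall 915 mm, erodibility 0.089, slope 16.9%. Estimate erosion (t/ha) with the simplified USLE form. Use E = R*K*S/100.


Formula: E = R * K * S / 100  (simplified USLE)
R * K = 915 * 0.089 = 81.435
E = 81.435 * 16.9 / 100 = 13.76 t/ha

13.76


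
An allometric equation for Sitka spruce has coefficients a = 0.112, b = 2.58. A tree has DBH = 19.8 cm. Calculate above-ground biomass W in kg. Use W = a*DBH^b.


Formula: W = a * DBH^b  (allometric power law)
DBH^b = 19.8^2.58 = 2215.1146
W = 0.112 * 2215.1146 = 248.1 kg

248.1


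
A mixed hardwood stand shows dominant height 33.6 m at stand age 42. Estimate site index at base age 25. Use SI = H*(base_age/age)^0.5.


Formula: SI = H_dom * (base_age / age)^0.5
Age ratio = 25 / 42 = 0.59524
sqrt(age_ratio) = 0.77152
SI = 33.6 * 0.77152 = 25.9 m

25.9


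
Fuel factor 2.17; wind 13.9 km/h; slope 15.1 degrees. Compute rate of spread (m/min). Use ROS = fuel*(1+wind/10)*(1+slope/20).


Formula: ROS = fuel * (1 + wind/10) * (1 + slope/20)
Wind factor = 1 + 13.9/10 = 2.39
Slope factor = 1 + 15.1/20 = 1.755
ROS = 2.17 * 2.39 * 1.755 = 9.1 m/min

9.1


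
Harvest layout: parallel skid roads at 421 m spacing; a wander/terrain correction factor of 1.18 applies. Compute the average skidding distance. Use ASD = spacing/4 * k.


Formula: ASD = (spacing / 4) * correction
Uncorrected distance = spacing / 4 = 421 / 4 = 105.25 m
ASD = 105.25 * 1.18 = 124 m

124


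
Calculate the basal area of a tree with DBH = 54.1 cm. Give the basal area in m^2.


Formula: BA = pi * (DBH/2)^2 / 10000  (cm^2 to m^2)
Radius = DBH/2 = 54.1/2 = 27.05 cm
BA = pi * 27.05^2 / 10000
   = 2298.7112 cm^2 / 10000
   = 0.2299 m^2

0.2299


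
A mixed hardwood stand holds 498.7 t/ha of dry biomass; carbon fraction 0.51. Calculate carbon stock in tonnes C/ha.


Formula: Carbon Stock = Biomass * Carbon Fraction
C = 498.7 t/ha * 0.51
C = 254.3 t C/ha

254.3


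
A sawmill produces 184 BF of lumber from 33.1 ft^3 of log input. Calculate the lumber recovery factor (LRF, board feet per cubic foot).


Formula: LRF = Lumber Output (BF) / Log Input (ft^3)
LRF = 184 BF / 33.1 ft^3
LRF = 5.56 BF/ft^3

5.56


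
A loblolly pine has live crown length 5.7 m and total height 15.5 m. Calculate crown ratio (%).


Formula: Crown Ratio = (Crown Length / Total Height) * 100
CR = (5.7 m / 15.5 m) * 100
CR = 0.3677 * 100 = 36.8%

36.8


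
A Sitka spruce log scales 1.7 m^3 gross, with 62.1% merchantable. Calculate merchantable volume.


Formula: MV = V_total * (merchantable_pct / 100)
Merchantable fraction = 62.1% / 100 = 0.621
MV = 1.7 m^3 * 0.621 = 1.056 m^3

1.056


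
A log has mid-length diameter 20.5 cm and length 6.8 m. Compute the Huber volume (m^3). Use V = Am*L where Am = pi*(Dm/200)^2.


Huber: V = Am * L,  Am = pi*(Dm/200)^2
Am = pi*(20.5/200)^2 = 0.033006 m^2
V = 0.033006*6.8 = 0.2244 m^3

0.2244


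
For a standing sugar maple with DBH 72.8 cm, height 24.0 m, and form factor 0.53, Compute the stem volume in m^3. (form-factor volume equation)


Formula: V = pi * (DBH/200)^2 * H * ff
Radius = DBH/200 = 72.8/200 = 0.364 m
Radius^2 = 0.364^2 = 0.132496 m^2
V = pi * 0.132496 * 24.0 * 0.53
V = 5.295 m^3

5.295


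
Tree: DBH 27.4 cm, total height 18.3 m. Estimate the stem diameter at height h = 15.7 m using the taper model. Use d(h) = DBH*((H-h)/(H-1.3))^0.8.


Taper: d(h) = DBH * ((H - h) / (H - 1.3))^0.8
Numerator = H - h = 18.3 - 15.7 = 2.6 m
Denominator = H - 1.3 = 18.3 - 1.3 = 17.0 m
Ratio = 2.6 / 17.0 = 0.15294
d = 27.4 * 0.15294^0.8 = 6.1 cm

6.1


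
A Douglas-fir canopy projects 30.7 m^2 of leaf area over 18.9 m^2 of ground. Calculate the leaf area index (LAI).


Formula: LAI = total leaf area / ground area  (dimensionless)
LAI = 30.7 m^2 / 18.9 m^2
LAI = 1.62

1.62


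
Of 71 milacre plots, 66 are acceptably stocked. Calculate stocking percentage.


Formula: Stocking % = stocked plots / total plots * 100
Stocking = 66 / 71 * 100
Stocking = 0.9296 * 100 = 93.0%

93.0


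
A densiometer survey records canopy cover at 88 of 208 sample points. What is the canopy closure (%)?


Formula: Canopy closure = covered points / total points * 100
Closure = 88 / 208 * 100
Closure = 0.4231 * 100 = 42.3%

42.3


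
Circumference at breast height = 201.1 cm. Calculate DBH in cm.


Formula: DBH = C / pi
DBH = 201.1 / pi
pi = 3.14159...
DBH = 64.0 cm

64.0


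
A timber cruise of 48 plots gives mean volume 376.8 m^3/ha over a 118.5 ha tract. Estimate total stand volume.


Formula: Total Volume = Mean Volume per ha * Total Area
Total Volume = 376.8 m^3/ha * 118.5 ha
Total Volume = 44651 m^3

44651


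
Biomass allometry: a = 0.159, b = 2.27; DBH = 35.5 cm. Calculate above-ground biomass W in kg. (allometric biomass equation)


Formula: W = a * DBH^b  (allometric power law)
DBH^b = 35.5^2.27 = 3303.8351
W = 0.159 * 3303.8351 = 525.3 kg

525.3


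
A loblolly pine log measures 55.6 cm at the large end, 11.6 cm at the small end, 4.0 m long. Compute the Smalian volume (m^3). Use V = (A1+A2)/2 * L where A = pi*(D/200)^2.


Smalian: V = (A1 + A2)/2 * L,  A = pi*(D/200)^2
A1 = pi*(55.6/200)^2 = 0.242795 m^2
A2 = pi*(11.6/200)^2 = 0.010568 m^2
V = (0.242795+0.010568)/2*4.0 = 0.5067 m^3

0.5067


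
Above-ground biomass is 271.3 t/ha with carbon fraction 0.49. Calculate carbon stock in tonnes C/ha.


Formula: Carbon Stock = Biomass * Carbon Fraction
C = 271.3 t/ha * 0.49
C = 132.9 t C/ha

132.9


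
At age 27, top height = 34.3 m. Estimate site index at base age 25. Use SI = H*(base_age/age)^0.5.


Formula: SI = H_dom * (base_age / age)^0.5
Age ratio = 25 / 27 = 0.92593
sqrt(age_ratio) = 0.96225
SI = 34.3 * 0.96225 = 33.0 m

33.0


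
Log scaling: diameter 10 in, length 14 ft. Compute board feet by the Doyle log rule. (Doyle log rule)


Doyle: BF = (D - 4)^2 * L / 16
Adjusted diameter = 10 - 4 = 6 in
(D-4)^2 = 6^2 = 36
BF = 36 * 14 / 16 = 32 BF

32


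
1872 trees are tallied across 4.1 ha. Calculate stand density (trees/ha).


Formula: Stand Density = N_trees / Area_ha
Density = 1872 trees / 4.1 ha
Density = 457 trees/ha

457


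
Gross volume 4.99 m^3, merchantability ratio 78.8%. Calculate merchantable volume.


Formula: MV = V_total * (merchantable_pct / 100)
Merchantable fraction = 78.8% / 100 = 0.788
MV = 4.99 m^3 * 0.788 = 3.932 m^3

3.932


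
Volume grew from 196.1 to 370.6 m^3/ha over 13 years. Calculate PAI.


Formula: PAI = (V_T2 - V_T1) / (T2 - T1)
Volume increment = 370.6 - 196.1 = 174.5 m^3/ha
PAI = 174.5 / 13 = 13.42 m^3/ha/year

13.42


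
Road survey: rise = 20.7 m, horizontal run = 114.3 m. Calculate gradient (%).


Formula: Gradient = rise / run * 100
Gradient = 20.7 / 114.3 * 100 = 18.1%

18.1


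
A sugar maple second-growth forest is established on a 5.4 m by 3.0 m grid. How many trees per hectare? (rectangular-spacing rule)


Formula: TPH = 10000 m^2/ha / (spacing_x * spacing_y)
Area per tree = 5.4 m * 3.0 m = 16.2 m^2
TPH = 10000 / 16.2 = 617 trees/ha

617


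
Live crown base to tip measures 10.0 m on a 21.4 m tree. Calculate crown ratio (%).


Formula: Crown Ratio = (Crown Length / Total Height) * 100
CR = (10.0 m / 21.4 m) * 100
CR = 0.4673 * 100 = 46.7%

46.7


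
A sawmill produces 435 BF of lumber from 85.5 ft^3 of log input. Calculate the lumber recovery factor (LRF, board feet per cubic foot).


Formula: LRF = Lumber Output (BF) / Log Input (ft^3)
LRF = 435 BF / 85.5 ft^3
LRF = 5.09 BF/ft^3

5.09


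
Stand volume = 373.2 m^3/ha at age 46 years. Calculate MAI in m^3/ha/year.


Formula: MAI = Total Volume / Stand Age
MAI = 373.2 m^3/ha / 46 years
MAI = 8.11 m^3/ha/year

8.11


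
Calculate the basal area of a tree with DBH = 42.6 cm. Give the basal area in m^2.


Formula: BA = pi * (DBH/2)^2 / 10000  (cm^2 to m^2)
Radius = DBH/2 = 42.6/2 = 21.3 cm
BA = pi * 21.3^2 / 10000
   = 1425.3092 cm^2 / 10000
   = 0.1425 m^2

0.1425


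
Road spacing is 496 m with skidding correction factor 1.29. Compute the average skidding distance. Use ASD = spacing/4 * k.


Formula: ASD = (spacing / 4) * correction
Uncorrected distance = spacing / 4 = 496 / 4 = 124 m
ASD = 124 * 1.29 = 160 m

160


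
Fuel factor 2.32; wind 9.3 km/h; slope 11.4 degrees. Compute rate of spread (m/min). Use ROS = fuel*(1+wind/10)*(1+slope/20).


Formula: ROS = fuel * (1 + wind/10) * (1 + slope/20)
Wind factor = 1 + 9.3/10 = 1.93
Slope factor = 1 + 11.4/20 = 1.57
ROS = 2.32 * 1.93 * 1.57 = 7.03 m/min

7.03


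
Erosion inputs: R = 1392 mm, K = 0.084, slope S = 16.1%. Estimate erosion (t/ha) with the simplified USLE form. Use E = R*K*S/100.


Formula: E = R * K * S / 100  (simplified USLE)
R * K = 1392 * 0.084 = 116.928
E = 116.928 * 16.1 / 100 = 18.83 t/ha

18.83


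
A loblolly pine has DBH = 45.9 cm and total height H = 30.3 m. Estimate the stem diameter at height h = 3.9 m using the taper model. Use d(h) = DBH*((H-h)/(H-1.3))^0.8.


Taper: d(h) = DBH * ((H - h) / (H - 1.3))^0.8
Numerator = H - h = 30.3 - 3.9 = 26.4 m
Denominator = H - 1.3 = 30.3 - 1.3 = 29.0 m
Ratio = 26.4 / 29.0 = 0.91034
d = 45.9 * 0.91034^0.8 = 42.6 cm

42.6


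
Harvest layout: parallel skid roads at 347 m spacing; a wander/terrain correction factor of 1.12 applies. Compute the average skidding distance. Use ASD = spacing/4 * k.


Formula: ASD = (spacing / 4) * correction
Uncorrected distance = spacing / 4 = 347 / 4 = 86.75 m
ASD = 86.75 * 1.12 = 97 m

97


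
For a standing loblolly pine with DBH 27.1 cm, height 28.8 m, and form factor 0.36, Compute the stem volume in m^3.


Formula: V = pi * (DBH/200)^2 * H * ff
Radius = DBH/200 = 27.1/200 = 0.1355 m
Radius^2 = 0.1355^2 = 0.01836025 m^2
V = pi * 0.01836025 * 28.8 * 0.36
V = 0.598 m^3

0.598


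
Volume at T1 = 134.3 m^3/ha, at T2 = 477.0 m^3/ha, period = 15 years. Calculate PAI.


Formula: PAI = (V_T2 - V_T1) / (T2 - T1)
Volume increment = 477.0 - 134.3 = 342.7 m^3/ha
PAI = 342.7 / 15 = 22.85 m^3/ha/year

22.85


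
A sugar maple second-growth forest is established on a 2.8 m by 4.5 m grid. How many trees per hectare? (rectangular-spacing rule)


Formula: TPH = 10000 m^2/ha / (spacing_x * spacing_y)
Area per tree = 2.8 m * 4.5 m = 12.6 m^2
TPH = 10000 / 12.6 = 794 trees/ha

794


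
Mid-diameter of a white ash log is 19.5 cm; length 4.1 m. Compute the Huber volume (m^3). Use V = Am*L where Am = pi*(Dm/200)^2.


Huber: V = Am * L,  Am = pi*(Dm/200)^2
Am = pi*(19.5/200)^2 = 0.029865 m^2
V = 0.029865*4.1 = 0.1224 m^3

0.1224


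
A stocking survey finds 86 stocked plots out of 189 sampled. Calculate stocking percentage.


Formula: Stocking % = stocked plots / total plots * 100
Stocking = 86 / 189 * 100
Stocking = 0.455 * 100 = 45.5%

45.5


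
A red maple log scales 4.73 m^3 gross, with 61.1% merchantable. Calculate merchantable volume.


Formula: MV = V_total * (merchantable_pct / 100)
Merchantable fraction = 61.1% / 100 = 0.611
MV = 4.73 m^3 * 0.611 = 2.89 m^3

2.89


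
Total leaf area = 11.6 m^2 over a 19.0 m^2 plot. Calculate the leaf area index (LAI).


Formula: LAI = total leaf area / ground area  (dimensionless)
LAI = 11.6 m^2 / 19.0 m^2
LAI = 0.61

0.61


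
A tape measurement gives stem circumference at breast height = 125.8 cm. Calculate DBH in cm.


Formula: DBH = C / pi
DBH = 125.8 / pi
pi = 3.14159...
DBH = 40.0 cm

40.0


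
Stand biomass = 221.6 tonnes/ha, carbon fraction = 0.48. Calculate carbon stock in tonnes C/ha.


Formula: Carbon Stock = Biomass * Carbon Fraction
C = 221.6 t/ha * 0.48
C = 106.4 t C/ha

106.4


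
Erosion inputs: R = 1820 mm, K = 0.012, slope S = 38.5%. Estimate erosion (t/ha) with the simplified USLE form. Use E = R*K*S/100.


Formula: E = R * K * S / 100  (simplified USLE)
R * K = 1820 * 0.012 = 21.84
E = 21.84 * 38.5 / 100 = 8.41 t/ha

8.41


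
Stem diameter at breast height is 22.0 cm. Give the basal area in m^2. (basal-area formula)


Formula: BA = pi * (DBH/2)^2 / 10000  (cm^2 to m^2)
Radius = DBH/2 = 22.0/2 = 11.0 cm
BA = pi * 11.0^2 / 10000
   = 380.1327 cm^2 / 10000
   = 0.038 m^2

0.038


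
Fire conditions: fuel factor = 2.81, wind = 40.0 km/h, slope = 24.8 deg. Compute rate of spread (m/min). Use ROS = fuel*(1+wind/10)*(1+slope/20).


Formula: ROS = fuel * (1 + wind/10) * (1 + slope/20)
Wind factor = 1 + 40.0/10 = 5.0
Slope factor = 1 + 24.8/20 = 2.24
ROS = 2.81 * 5.0 * 2.24 = 31.47 m/min

31.47


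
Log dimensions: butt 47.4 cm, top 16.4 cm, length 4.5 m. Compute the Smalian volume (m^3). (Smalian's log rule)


Smalian: V = (A1 + A2)/2 * L,  A = pi*(D/200)^2
A1 = pi*(47.4/200)^2 = 0.17646 m^2
A2 = pi*(16.4/200)^2 = 0.021124 m^2
V = (0.17646+0.021124)/2*4.5 = 0.4446 m^3

0.4446


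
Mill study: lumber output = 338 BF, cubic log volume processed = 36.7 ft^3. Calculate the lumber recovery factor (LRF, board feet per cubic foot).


Formula: LRF = Lumber Output (BF) / Log Input (ft^3)
LRF = 338 BF / 36.7 ft^3
LRF = 9.21 BF/ft^3

9.21


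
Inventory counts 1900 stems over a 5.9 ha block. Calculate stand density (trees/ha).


Formula: Stand Density = N_trees / Area_ha
Density = 1900 trees / 5.9 ha
Density = 322 trees/ha

322


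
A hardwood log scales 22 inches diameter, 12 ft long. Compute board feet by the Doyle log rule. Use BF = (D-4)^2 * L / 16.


Doyle: BF = (D - 4)^2 * L / 16
Adjusted diameter = 22 - 4 = 18 in
(D-4)^2 = 18^2 = 324
BF = 324 * 12 / 16 = 243 BF

243


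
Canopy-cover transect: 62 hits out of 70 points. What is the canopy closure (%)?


Formula: Canopy closure = covered points / total points * 100
Closure = 62 / 70 * 100
Closure = 0.8857 * 100 = 88.6%

88.6


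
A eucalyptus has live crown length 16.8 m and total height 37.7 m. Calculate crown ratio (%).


Formula: Crown Ratio = (Crown Length / Total Height) * 100
CR = (16.8 m / 37.7 m) * 100
CR = 0.4456 * 100 = 44.6%

44.6


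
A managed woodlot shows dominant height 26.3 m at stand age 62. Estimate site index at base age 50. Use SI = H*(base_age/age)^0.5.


Formula: SI = H_dom * (base_age / age)^0.5
Age ratio = 50 / 62 = 0.80645
sqrt(age_ratio) = 0.89803
SI = 26.3 * 0.89803 = 23.6 m

23.6


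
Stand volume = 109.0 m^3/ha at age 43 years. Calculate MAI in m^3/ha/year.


Formula: MAI = Total Volume / Stand Age
MAI = 109.0 m^3/ha / 43 years
MAI = 2.53 m^3/ha/year

2.53


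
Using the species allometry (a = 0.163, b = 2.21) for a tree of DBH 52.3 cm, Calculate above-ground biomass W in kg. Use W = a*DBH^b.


Formula: W = a * DBH^b  (allometric power law)
DBH^b = 52.3^2.21 = 6278.9747
W = 0.163 * 6278.9747 = 1023.5 kg

1023.5


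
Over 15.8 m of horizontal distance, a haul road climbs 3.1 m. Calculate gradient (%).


Formula: Gradient = rise / run * 100
Gradient = 3.1 / 15.8 * 100 = 19.6%

19.6


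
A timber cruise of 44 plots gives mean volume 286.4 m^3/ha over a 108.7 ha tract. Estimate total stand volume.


Formula: Total Volume = Mean Volume per ha * Total Area
Total Volume = 286.4 m^3/ha * 108.7 ha
Total Volume = 31132 m^3

31132


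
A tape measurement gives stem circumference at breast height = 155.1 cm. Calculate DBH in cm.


Formula: DBH = C / pi
DBH = 155.1 / pi
pi = 3.14159...
DBH = 49.4 cm

49.4


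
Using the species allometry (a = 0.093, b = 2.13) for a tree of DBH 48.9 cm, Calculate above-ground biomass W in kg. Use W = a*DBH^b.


Formula: W = a * DBH^b  (allometric power law)
DBH^b = 48.9^2.13 = 3964.8601
W = 0.093 * 3964.8601 = 368.7 kg

368.7


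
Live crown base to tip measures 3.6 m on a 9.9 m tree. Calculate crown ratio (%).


Formula: Crown Ratio = (Crown Length / Total Height) * 100
CR = (3.6 m / 9.9 m) * 100
CR = 0.3636 * 100 = 36.4%

36.4


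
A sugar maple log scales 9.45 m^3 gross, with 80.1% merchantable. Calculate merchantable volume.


Formula: MV = V_total * (merchantable_pct / 100)
Merchantable fraction = 80.1% / 100 = 0.801
MV = 9.45 m^3 * 0.801 = 7.569 m^3

7.569


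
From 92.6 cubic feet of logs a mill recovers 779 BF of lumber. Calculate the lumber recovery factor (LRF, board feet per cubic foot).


Formula: LRF = Lumber Output (BF) / Log Input (ft^3)
LRF = 779 BF / 92.6 ft^3
LRF = 8.41 BF/ft^3

8.41


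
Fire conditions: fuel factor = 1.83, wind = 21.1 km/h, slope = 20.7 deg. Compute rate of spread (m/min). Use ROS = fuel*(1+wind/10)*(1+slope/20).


Formula: ROS = fuel * (1 + wind/10) * (1 + slope/20)
Wind factor = 1 + 21.1/10 = 3.11
Slope factor = 1 + 20.7/20 = 2.035
ROS = 1.83 * 3.11 * 2.035 = 11.58 m/min

11.58


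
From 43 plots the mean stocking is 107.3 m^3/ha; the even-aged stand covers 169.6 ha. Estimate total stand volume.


Formula: Total Volume = Mean Volume per ha * Total Area
Total Volume = 107.3 m^3/ha * 169.6 ha
Total Volume = 18198 m^3

18198


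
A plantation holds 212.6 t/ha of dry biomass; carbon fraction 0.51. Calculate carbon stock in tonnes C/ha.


Formula: Carbon Stock = Biomass * Carbon Fraction
C = 212.6 t/ha * 0.51
C = 108.4 t C/ha

108.4


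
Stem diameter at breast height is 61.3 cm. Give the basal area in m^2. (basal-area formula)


Formula: BA = pi * (DBH/2)^2 / 10000  (cm^2 to m^2)
Radius = DBH/2 = 61.3/2 = 30.65 cm
BA = pi * 30.65^2 / 10000
   = 2951.2828 cm^2 / 10000
   = 0.2951 m^2

0.2951


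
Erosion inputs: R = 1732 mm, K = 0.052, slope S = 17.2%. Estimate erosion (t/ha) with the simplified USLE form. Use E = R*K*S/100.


Formula: E = R * K * S / 100  (simplified USLE)
R * K = 1732 * 0.052 = 90.064
E = 90.064 * 17.2 / 100 = 15.49 t/ha

15.49


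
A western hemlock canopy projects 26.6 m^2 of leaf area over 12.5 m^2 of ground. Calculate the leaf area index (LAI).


Formula: LAI = total leaf area / ground area  (dimensionless)
LAI = 26.6 m^2 / 12.5 m^2
LAI = 2.13

2.13


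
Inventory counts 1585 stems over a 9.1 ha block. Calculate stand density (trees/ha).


Formula: Stand Density = N_trees / Area_ha
Density = 1585 trees / 9.1 ha
Density = 174 trees/ha

174


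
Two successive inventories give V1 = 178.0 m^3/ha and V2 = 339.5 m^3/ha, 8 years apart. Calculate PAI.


Formula: PAI = (V_T2 - V_T1) / (T2 - T1)
Volume increment = 339.5 - 178.0 = 161.5 m^3/ha
PAI = 161.5 / 8 = 20.19 m^3/ha/year

20.19


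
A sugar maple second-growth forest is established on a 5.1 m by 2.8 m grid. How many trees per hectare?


Formula: TPH = 10000 m^2/ha / (spacing_x * spacing_y)
Area per tree = 5.1 m * 2.8 m = 14.28 m^2
TPH = 10000 / 14.28 = 700 trees/ha

700


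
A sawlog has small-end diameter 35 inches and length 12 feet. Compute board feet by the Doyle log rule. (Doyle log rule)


Doyle: BF = (D - 4)^2 * L / 16
Adjusted diameter = 35 - 4 = 31 in
(D-4)^2 = 31^2 = 961
BF = 961 * 12 / 16 = 721 BF

721


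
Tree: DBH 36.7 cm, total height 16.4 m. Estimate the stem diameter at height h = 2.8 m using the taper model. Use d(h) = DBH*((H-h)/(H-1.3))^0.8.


Taper: d(h) = DBH * ((H - h) / (H - 1.3))^0.8
Numerator = H - h = 16.4 - 2.8 = 13.6 m
Denominator = H - 1.3 = 16.4 - 1.3 = 15.1 m
Ratio = 13.6 / 15.1 = 0.90066
d = 36.7 * 0.90066^0.8 = 33.8 cm

33.8


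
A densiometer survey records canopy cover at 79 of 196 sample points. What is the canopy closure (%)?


Formula: Canopy closure = covered points / total points * 100
Closure = 79 / 196 * 100
Closure = 0.4031 * 100 = 40.3%

40.3


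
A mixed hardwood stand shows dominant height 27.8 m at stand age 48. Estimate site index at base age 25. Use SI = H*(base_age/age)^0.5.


Formula: SI = H_dom * (base_age / age)^0.5
Age ratio = 25 / 48 = 0.52083
sqrt(age_ratio) = 0.72169
SI = 27.8 * 0.72169 = 20.1 m

20.1


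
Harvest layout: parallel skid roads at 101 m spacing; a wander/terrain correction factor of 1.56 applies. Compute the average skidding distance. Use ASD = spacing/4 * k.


Formula: ASD = (spacing / 4) * correction
Uncorrected distance = spacing / 4 = 101 / 4 = 25.25 m
ASD = 25.25 * 1.56 = 39 m

39


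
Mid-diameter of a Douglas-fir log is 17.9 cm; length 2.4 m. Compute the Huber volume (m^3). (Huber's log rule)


Huber: V = Am * L,  Am = pi*(Dm/200)^2
Am = pi*(17.9/200)^2 = 0.025165 m^2
V = 0.025165*2.4 = 0.0604 m^3

0.0604


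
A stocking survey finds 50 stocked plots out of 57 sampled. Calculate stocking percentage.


Formula: Stocking % = stocked plots / total plots * 100
Stocking = 50 / 57 * 100
Stocking = 0.8772 * 100 = 87.7%

87.7


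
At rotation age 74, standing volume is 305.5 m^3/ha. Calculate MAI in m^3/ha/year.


Formula: MAI = Total Volume / Stand Age
MAI = 305.5 m^3/ha / 74 years
MAI = 4.13 m^3/ha/year

4.13


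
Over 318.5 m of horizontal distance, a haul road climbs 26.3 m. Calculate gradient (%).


Formula: Gradient = rise / run * 100
Gradient = 26.3 / 318.5 * 100 = 8.3%

8.3


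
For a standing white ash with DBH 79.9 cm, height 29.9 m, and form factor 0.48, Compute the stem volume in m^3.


Formula: V = pi * (DBH/200)^2 * H * ff
Radius = DBH/200 = 79.9/200 = 0.3995 m
Radius^2 = 0.3995^2 = 0.15960025 m^2
V = pi * 0.15960025 * 29.9 * 0.48
V = 7.196 m^3

7.196


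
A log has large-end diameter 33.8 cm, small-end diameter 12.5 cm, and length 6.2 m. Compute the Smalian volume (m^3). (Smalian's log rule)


Smalian: V = (A1 + A2)/2 * L,  A = pi*(D/200)^2
A1 = pi*(33.8/200)^2 = 0.089727 m^2
A2 = pi*(12.5/200)^2 = 0.012272 m^2
V = (0.089727+0.012272)/2*6.2 = 0.3162 m^3

0.3162


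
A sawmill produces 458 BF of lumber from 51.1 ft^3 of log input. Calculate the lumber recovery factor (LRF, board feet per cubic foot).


Formula: LRF = Lumber Output (BF) / Log Input (ft^3)
LRF = 458 BF / 51.1 ft^3
LRF = 8.96 BF/ft^3

8.96


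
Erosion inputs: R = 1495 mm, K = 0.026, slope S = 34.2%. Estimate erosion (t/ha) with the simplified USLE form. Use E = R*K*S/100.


Formula: E = R * K * S / 100  (simplified USLE)
R * K = 1495 * 0.026 = 38.87
E = 38.87 * 34.2 / 100 = 13.29 t/ha

13.29


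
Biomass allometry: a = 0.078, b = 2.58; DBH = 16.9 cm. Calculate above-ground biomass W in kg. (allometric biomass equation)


Formula: W = a * DBH^b  (allometric power law)
DBH^b = 16.9^2.58 = 1472.1352
W = 0.078 * 1472.1352 = 114.8 kg

114.8


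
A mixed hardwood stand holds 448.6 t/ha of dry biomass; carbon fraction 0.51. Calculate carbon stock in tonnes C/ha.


Formula: Carbon Stock = Biomass * Carbon Fraction
C = 448.6 t/ha * 0.51
C = 228.8 t C/ha

228.8


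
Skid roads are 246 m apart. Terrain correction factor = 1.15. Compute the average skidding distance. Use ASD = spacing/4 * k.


Formula: ASD = (spacing / 4) * correction
Uncorrected distance = spacing / 4 = 246 / 4 = 61.5 m
ASD = 61.5 * 1.15 = 71 m

71


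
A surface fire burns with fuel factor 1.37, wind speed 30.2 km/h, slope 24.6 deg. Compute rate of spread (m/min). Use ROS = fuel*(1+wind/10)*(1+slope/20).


Formula: ROS = fuel * (1 + wind/10) * (1 + slope/20)
Wind factor = 1 + 30.2/10 = 4.02
Slope factor = 1 + 24.6/20 = 2.23
ROS = 1.37 * 4.02 * 2.23 = 12.28 m/min

12.28


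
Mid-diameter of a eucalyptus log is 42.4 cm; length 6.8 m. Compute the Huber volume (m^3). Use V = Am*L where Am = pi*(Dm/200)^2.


Huber: V = Am * L,  Am = pi*(Dm/200)^2
Am = pi*(42.4/200)^2 = 0.141196 m^2
V = 0.141196*6.8 = 0.9601 m^3

0.9601


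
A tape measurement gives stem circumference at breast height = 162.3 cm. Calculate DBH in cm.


Formula: DBH = C / pi
DBH = 162.3 / pi
pi = 3.14159...
DBH = 51.7 cm

51.7


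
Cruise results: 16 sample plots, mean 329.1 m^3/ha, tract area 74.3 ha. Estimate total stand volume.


Formula: Total Volume = Mean Volume per ha * Total Area
Total Volume = 329.1 m^3/ha * 74.3 ha
Total Volume = 24452 m^3

24452


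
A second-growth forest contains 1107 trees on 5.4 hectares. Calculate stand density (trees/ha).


Formula: Stand Density = N_trees / Area_ha
Density = 1107 trees / 5.4 ha
Density = 205 trees/ha

205


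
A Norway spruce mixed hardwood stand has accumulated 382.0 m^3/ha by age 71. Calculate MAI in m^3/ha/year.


Formula: MAI = Total Volume / Stand Age
MAI = 382.0 m^3/ha / 71 years
MAI = 5.38 m^3/ha/year

5.38


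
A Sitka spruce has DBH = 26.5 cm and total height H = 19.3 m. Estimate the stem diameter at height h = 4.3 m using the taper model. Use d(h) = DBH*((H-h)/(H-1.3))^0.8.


Taper: d(h) = DBH * ((H - h) / (H - 1.3))^0.8
Numerator = H - h = 19.3 - 4.3 = 15.0 m
Denominator = H - 1.3 = 19.3 - 1.3 = 18.0 m
Ratio = 15.0 / 18.0 = 0.83333
d = 26.5 * 0.83333^0.8 = 22.9 cm

22.9


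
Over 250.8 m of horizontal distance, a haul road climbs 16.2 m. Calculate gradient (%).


Formula: Gradient = rise / run * 100
Gradient = 16.2 / 250.8 * 100 = 6.5%

6.5


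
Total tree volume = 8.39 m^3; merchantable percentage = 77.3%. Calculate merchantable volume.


Formula: MV = V_total * (merchantable_pct / 100)
Merchantable fraction = 77.3% / 100 = 0.773
MV = 8.39 m^3 * 0.773 = 6.485 m^3

6.485


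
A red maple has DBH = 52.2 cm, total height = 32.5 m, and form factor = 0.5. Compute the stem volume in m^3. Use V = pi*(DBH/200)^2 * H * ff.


Formula: V = pi * (DBH/200)^2 * H * ff
Radius = DBH/200 = 52.2/200 = 0.261 m
Radius^2 = 0.261^2 = 0.068121 m^2
V = pi * 0.068121 * 32.5 * 0.5
V = 3.478 m^3

3.478


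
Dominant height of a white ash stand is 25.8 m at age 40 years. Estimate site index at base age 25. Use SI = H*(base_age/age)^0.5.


Formula: SI = H_dom * (base_age / age)^0.5
Age ratio = 25 / 40 = 0.625
sqrt(age_ratio) = 0.79057
SI = 25.8 * 0.79057 = 20.4 m

20.4


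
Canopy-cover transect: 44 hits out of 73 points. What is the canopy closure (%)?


Formula: Canopy closure = covered points / total points * 100
Closure = 44 / 73 * 100
Closure = 0.6027 * 100 = 60.3%

60.3


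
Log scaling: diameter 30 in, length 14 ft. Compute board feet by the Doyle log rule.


Doyle: BF = (D - 4)^2 * L / 16
Adjusted diameter = 30 - 4 = 26 in
(D-4)^2 = 26^2 = 676
BF = 676 * 14 / 16 = 592 BF

592


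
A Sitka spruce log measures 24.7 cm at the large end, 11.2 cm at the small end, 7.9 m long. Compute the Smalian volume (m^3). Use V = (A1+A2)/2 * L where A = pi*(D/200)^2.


Smalian: V = (A1 + A2)/2 * L,  A = pi*(D/200)^2
A1 = pi*(24.7/200)^2 = 0.047916 m^2
A2 = pi*(11.2/200)^2 = 0.009852 m^2
V = (0.047916+0.009852)/2*7.9 = 0.2282 m^3

0.2282


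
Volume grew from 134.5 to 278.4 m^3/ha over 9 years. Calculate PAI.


Formula: PAI = (V_T2 - V_T1) / (T2 - T1)
Volume increment = 278.4 - 134.5 = 143.9 m^3/ha
PAI = 143.9 / 9 = 15.99 m^3/ha/year

15.99


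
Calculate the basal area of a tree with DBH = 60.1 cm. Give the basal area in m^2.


Formula: BA = pi * (DBH/2)^2 / 10000  (cm^2 to m^2)
Radius = DBH/2 = 60.1/2 = 30.05 cm
BA = pi * 30.05^2 / 10000
   = 2836.866 cm^2 / 10000
   = 0.2837 m^2

0.2837


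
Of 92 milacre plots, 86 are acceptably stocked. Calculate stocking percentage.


Formula: Stocking % = stocked plots / total plots * 100
Stocking = 86 / 92 * 100
Stocking = 0.9348 * 100 = 93.5%

93.5


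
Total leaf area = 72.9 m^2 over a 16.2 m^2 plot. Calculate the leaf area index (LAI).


Formula: LAI = total leaf area / ground area  (dimensionless)
LAI = 72.9 m^2 / 16.2 m^2
LAI = 4.5

4.5


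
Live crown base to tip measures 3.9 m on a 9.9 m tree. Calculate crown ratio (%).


Formula: Crown Ratio = (Crown Length / Total Height) * 100
CR = (3.9 m / 9.9 m) * 100
CR = 0.3939 * 100 = 39.4%

39.4


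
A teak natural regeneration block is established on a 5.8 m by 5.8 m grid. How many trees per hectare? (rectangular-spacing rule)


Formula: TPH = 10000 m^2/ha / (spacing_x * spacing_y)
Area per tree = 5.8 m * 5.8 m = 33.64 m^2
TPH = 10000 / 33.64 = 297 trees/ha

297


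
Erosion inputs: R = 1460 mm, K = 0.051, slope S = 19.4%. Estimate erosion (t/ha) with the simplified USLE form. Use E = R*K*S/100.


Formula: E = R * K * S / 100  (simplified USLE)
R * K = 1460 * 0.051 = 74.46
E = 74.46 * 19.4 / 100 = 14.45 t/ha

14.45


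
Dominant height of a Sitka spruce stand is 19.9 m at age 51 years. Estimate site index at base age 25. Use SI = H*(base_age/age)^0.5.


Formula: SI = H_dom * (base_age / age)^0.5
Age ratio = 25 / 51 = 0.4902
sqrt(age_ratio) = 0.70014
SI = 19.9 * 0.70014 = 13.9 m

13.9


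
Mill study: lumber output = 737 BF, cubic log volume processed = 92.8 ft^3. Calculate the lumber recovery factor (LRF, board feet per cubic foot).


Formula: LRF = Lumber Output (BF) / Log Input (ft^3)
LRF = 737 BF / 92.8 ft^3
LRF = 7.94 BF/ft^3

7.94


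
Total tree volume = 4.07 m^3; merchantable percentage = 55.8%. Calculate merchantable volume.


Formula: MV = V_total * (merchantable_pct / 100)
Merchantable fraction = 55.8% / 100 = 0.558
MV = 4.07 m^3 * 0.558 = 2.271 m^3

2.271


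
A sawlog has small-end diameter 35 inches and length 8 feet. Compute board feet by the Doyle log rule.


Doyle: BF = (D - 4)^2 * L / 16
Adjusted diameter = 35 - 4 = 31 in
(D-4)^2 = 31^2 = 961
BF = 961 * 8 / 16 = 481 BF

481


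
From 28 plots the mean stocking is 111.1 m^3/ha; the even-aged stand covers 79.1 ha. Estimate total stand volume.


Formula: Total Volume = Mean Volume per ha * Total Area
Total Volume = 111.1 m^3/ha * 79.1 ha
Total Volume = 8788 m^3

8788


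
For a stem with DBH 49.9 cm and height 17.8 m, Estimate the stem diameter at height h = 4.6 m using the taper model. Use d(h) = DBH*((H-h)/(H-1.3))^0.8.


Taper: d(h) = DBH * ((H - h) / (H - 1.3))^0.8
Numerator = H - h = 17.8 - 4.6 = 13.2 m
Denominator = H - 1.3 = 17.8 - 1.3 = 16.5 m
Ratio = 13.2 / 16.5 = 0.8
d = 49.9 * 0.8^0.8 = 41.7 cm

41.7


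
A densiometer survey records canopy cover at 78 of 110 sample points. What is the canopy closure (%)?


Formula: Canopy closure = covered points / total points * 100
Closure = 78 / 110 * 100
Closure = 0.7091 * 100 = 70.9%

70.9


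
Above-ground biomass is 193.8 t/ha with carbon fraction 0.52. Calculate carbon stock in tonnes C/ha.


Formula: Carbon Stock = Biomass * Carbon Fraction
C = 193.8 t/ha * 0.52
C = 100.8 t C/ha

100.8


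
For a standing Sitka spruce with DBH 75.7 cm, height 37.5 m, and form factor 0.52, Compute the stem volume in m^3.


Formula: V = pi * (DBH/200)^2 * H * ff
Radius = DBH/200 = 75.7/200 = 0.3785 m
Radius^2 = 0.3785^2 = 0.14326225 m^2
V = pi * 0.14326225 * 37.5 * 0.52
V = 8.776 m^3

8.776


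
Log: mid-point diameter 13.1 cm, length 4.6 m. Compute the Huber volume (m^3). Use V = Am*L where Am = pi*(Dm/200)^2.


Huber: V = Am * L,  Am = pi*(Dm/200)^2
Am = pi*(13.1/200)^2 = 0.013478 m^2
V = 0.013478*4.6 = 0.062 m^3

0.062


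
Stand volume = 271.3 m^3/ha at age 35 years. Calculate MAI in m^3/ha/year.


Formula: MAI = Total Volume / Stand Age
MAI = 271.3 m^3/ha / 35 years
MAI = 7.75 m^3/ha/year

7.75


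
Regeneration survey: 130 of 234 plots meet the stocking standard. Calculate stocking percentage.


Formula: Stocking % = stocked plots / total plots * 100
Stocking = 130 / 234 * 100
Stocking = 0.5556 * 100 = 55.6%

55.6


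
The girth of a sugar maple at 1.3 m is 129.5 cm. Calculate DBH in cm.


Formula: DBH = C / pi
DBH = 129.5 / pi
pi = 3.14159...
DBH = 41.2 cm

41.2


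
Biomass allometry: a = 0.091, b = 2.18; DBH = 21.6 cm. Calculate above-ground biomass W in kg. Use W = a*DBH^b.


Formula: W = a * DBH^b  (allometric power law)
DBH^b = 21.6^2.18 = 811.165
W = 0.091 * 811.165 = 73.8 kg

73.8


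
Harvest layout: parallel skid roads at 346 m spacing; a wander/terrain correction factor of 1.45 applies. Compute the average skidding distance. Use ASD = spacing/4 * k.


Formula: ASD = (spacing / 4) * correction
Uncorrected distance = spacing / 4 = 346 / 4 = 86.5 m
ASD = 86.5 * 1.45 = 125 m

125


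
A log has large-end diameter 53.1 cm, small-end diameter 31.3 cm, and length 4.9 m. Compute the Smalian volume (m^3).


Smalian: V = (A1 + A2)/2 * L,  A = pi*(D/200)^2
A1 = pi*(53.1/200)^2 = 0.221452 m^2
A2 = pi*(31.3/200)^2 = 0.076945 m^2
V = (0.221452+0.076945)/2*4.9 = 0.7311 m^3

0.7311


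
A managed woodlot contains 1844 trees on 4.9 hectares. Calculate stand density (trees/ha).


Formula: Stand Density = N_trees / Area_ha
Density = 1844 trees / 4.9 ha
Density = 376 trees/ha

376


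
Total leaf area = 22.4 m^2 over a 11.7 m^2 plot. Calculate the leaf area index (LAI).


Formula: LAI = total leaf area / ground area  (dimensionless)
LAI = 22.4 m^2 / 11.7 m^2
LAI = 1.91

1.91


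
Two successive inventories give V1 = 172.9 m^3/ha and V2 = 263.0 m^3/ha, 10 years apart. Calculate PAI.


Formula: PAI = (V_T2 - V_T1) / (T2 - T1)
Volume increment = 263.0 - 172.9 = 90.1 m^3/ha
PAI = 90.1 / 10 = 9.01 m^3/ha/year

9.01


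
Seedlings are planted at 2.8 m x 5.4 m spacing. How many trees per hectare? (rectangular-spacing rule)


Formula: TPH = 10000 m^2/ha / (spacing_x * spacing_y)
Area per tree = 2.8 m * 5.4 m = 15.12 m^2
TPH = 10000 / 15.12 = 661 trees/ha

661


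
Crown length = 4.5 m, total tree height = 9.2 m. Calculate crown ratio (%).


Formula: Crown Ratio = (Crown Length / Total Height) * 100
CR = (4.5 m / 9.2 m) * 100
CR = 0.4891 * 100 = 48.9%

48.9


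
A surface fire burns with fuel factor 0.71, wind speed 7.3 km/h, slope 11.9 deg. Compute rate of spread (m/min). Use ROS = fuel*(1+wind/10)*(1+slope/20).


Formula: ROS = fuel * (1 + wind/10) * (1 + slope/20)
Wind factor = 1 + 7.3/10 = 1.73
Slope factor = 1 + 11.9/20 = 1.595
ROS = 0.71 * 1.73 * 1.595 = 1.96 m/min

1.96


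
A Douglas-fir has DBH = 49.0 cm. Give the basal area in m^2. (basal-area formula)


Formula: BA = pi * (DBH/2)^2 / 10000  (cm^2 to m^2)
Radius = DBH/2 = 49.0/2 = 24.5 cm
BA = pi * 24.5^2 / 10000
   = 1885.741 cm^2 / 10000
   = 0.1886 m^2

0.1886


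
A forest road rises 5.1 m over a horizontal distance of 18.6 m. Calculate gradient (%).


Formula: Gradient = rise / run * 100
Gradient = 5.1 / 18.6 * 100 = 27.4%

27.4


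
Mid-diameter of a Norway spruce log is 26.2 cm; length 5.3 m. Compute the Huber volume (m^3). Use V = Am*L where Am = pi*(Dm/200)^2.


Huber: V = Am * L,  Am = pi*(Dm/200)^2
Am = pi*(26.2/200)^2 = 0.053913 m^2
V = 0.053913*5.3 = 0.2857 m^3

0.2857
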